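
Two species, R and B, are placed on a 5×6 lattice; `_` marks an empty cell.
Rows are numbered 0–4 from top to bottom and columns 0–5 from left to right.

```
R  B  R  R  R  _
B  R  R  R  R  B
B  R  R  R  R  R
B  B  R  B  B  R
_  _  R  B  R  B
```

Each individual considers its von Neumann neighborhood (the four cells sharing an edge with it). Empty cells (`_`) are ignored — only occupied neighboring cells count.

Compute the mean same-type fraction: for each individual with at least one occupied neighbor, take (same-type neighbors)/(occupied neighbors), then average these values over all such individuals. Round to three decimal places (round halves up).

Row 0: (0,0)R 0/2 · (0,1)B 0/3 · (0,2)R 2/3 · (0,3)R 3/3 · (0,4)R 2/2
Row 1: (1,0)B 1/3 · (1,1)R 2/4 · (1,2)R 4/4 · (1,3)R 4/4 · (1,4)R 3/4 · (1,5)B 0/2
Row 2: (2,0)B 2/3 · (2,1)R 2/4 · (2,2)R 4/4 · (2,3)R 3/4 · (2,4)R 3/4 · (2,5)R 2/3
Row 3: (3,0)B 2/2 · (3,1)B 1/3 · (3,2)R 2/4 · (3,3)B 2/4 · (3,4)B 1/4 · (3,5)R 1/3
Row 4: (4,2)R 1/2 · (4,3)B 1/3 · (4,4)R 0/3 · (4,5)B 0/2
Sum over 27 individuals: 0/2 + 0/3 + 2/3 + 3/3 + 2/2 + 1/3 + 2/4 + 4/4 + 4/4 + 3/4 + 0/2 + 2/3 + 2/4 + 4/4 + 3/4 + 3/4 + 2/3 + 2/2 + 1/3 + 2/4 + 2/4 + 1/4 + 1/3 + 1/2 + 1/3 + 0/3 + 0/2 = 43/3; mean = 43/3 ÷ 27 = 43/81 = 0.530864… → 0.531.

0.531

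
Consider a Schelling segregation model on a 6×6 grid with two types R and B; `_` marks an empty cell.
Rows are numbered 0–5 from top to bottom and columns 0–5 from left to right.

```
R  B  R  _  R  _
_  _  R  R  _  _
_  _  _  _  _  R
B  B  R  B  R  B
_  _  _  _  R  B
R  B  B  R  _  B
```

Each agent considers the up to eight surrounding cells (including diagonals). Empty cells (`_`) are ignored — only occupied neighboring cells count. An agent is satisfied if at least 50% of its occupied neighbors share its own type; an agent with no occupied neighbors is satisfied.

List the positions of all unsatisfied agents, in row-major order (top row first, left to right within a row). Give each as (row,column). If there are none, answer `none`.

Row 0: (0,0)R 0/1 not · (0,1)B 0/3 not · (0,2)R 2/3 satisfied · (0,4)R 1/1 satisfied
Row 1: (1,2)R 2/3 satisfied · (1,3)R 3/3 satisfied
Row 2: (2,5)R 1/2 satisfied
Row 3: (3,0)B 1/1 satisfied · (3,1)B 1/2 satisfied · (3,2)R 0/2 not · (3,3)B 0/3 not · (3,4)R 2/5 not · (3,5)B 1/4 not
Row 4: (4,4)R 2/6 not · (4,5)B 2/4 satisfied
Row 5: (5,0)R 0/1 not · (5,1)B 1/2 satisfied · (5,2)B 1/2 satisfied · (5,3)R 1/2 satisfied · (5,5)B 1/2 satisfied

(0,0), (0,1), (3,2), (3,3), (3,4), (3,5), (4,4), (5,0)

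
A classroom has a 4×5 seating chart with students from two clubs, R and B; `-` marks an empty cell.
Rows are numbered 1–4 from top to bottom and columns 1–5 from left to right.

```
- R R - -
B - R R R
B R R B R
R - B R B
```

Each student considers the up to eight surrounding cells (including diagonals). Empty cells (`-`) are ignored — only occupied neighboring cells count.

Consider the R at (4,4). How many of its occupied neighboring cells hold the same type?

2

Occupied neighbors of (4,4): (3,3)=R, (3,4)=B, (3,5)=R, (4,3)=B, (4,5)=B.
Same type (R): 2 of 5.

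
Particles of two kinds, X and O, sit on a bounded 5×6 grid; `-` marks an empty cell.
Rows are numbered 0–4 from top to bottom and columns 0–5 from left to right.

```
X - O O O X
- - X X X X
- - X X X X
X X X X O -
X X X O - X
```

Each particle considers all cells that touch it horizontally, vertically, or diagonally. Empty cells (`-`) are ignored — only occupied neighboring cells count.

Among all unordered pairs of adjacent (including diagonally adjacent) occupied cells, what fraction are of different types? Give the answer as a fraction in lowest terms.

Scan each occupied cell's neighbors to the right and below (and the two forward diagonals) so each pair is counted once.
From row 0: 9 unlike of 13 pairs (running 9/13).
From row 1: 0 unlike of 13 pairs (running 9/26).
From row 2: 3 unlike of 12 pairs (running 12/38).
From row 3: 4 unlike of 16 pairs (running 16/54).
From row 4: 1 unlike of 3 pairs (running 17/57).
Total adjacent occupied pairs: 57; unlike-type pairs: 17.
17/57 is already in lowest terms.

17/57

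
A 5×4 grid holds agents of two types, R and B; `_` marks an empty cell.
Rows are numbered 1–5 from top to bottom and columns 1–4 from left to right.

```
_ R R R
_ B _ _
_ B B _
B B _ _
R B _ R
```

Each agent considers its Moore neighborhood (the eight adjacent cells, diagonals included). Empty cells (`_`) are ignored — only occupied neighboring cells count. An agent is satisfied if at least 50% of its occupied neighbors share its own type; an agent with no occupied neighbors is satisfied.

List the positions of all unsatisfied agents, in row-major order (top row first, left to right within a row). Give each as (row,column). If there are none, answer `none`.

(5,1)

Row 1: (1,2)R 1/2 ok · (1,3)R 2/3 ok · (1,4)R 1/1 ok
Row 2: (2,2)B 2/4 ok
Row 3: (3,2)B 4/4 ok · (3,3)B 3/3 ok
Row 4: (4,1)B 3/4 ok · (4,2)B 4/5 ok
Row 5: (5,1)R 0/3 unhappy · (5,2)B 2/3 ok · (5,4)R 0/0 ok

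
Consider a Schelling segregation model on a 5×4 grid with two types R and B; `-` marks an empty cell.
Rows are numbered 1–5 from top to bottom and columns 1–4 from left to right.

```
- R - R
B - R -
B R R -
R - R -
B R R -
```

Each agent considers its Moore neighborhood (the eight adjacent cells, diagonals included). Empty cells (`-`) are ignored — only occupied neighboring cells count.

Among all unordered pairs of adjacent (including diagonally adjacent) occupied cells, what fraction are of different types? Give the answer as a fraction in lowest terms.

6/19

Scan each occupied cell's neighbors to the right and below (and the two forward diagonals) so each pair is counted once.
Row 1: R(1,2)–R(2,3)= R(1,2)–B(2,1)≠ R(1,4)–R(2,3)=  → 1/3 unlike.
Row 2: B(2,1)–B(3,1)= B(2,1)–R(3,2)≠ R(2,3)–R(3,3)= R(2,3)–R(3,2)=  → 1/4 unlike.
Row 3: B(3,1)–R(3,2)≠ B(3,1)–R(4,1)≠ R(3,2)–R(3,3)= R(3,2)–R(4,3)= R(3,2)–R(4,1)= R(3,3)–R(4,3)=  → 2/6 unlike.
Row 4: R(4,1)–B(5,1)≠ R(4,1)–R(5,2)= R(4,3)–R(5,3)= R(4,3)–R(5,2)=  → 1/4 unlike.
Row 5: B(5,1)–R(5,2)≠ R(5,2)–R(5,3)=  → 1/2 unlike.
Total adjacent occupied pairs: 19; unlike-type pairs: 6.
6/19 is already in lowest terms.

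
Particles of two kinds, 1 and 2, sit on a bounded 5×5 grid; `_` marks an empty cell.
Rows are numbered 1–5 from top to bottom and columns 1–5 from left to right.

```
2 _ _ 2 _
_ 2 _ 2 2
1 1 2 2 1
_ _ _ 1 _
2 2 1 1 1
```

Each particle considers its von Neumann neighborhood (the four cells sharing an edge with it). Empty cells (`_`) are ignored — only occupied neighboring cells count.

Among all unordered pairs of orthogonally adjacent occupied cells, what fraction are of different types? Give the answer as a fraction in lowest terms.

2/5

Scan each occupied cell's neighbors to the right and below so each pair is counted once.
Row 1: 2(1,4)–2(2,4)=  → 0/1 unlike.
Row 2: 2(2,2)–1(3,2)≠ 2(2,4)–2(2,5)= 2(2,4)–2(3,4)= 2(2,5)–1(3,5)≠  → 2/4 unlike.
Row 3: 1(3,1)–1(3,2)= 1(3,2)–2(3,3)≠ 2(3,3)–2(3,4)= 2(3,4)–1(3,5)≠ 2(3,4)–1(4,4)≠  → 3/5 unlike.
Row 4: 1(4,4)–1(5,4)=  → 0/1 unlike.
Row 5: 2(5,1)–2(5,2)= 2(5,2)–1(5,3)≠ 1(5,3)–1(5,4)= 1(5,4)–1(5,5)=  → 1/4 unlike.
Total adjacent occupied pairs: 15; unlike-type pairs: 6.
6/15 reduces to 2/5.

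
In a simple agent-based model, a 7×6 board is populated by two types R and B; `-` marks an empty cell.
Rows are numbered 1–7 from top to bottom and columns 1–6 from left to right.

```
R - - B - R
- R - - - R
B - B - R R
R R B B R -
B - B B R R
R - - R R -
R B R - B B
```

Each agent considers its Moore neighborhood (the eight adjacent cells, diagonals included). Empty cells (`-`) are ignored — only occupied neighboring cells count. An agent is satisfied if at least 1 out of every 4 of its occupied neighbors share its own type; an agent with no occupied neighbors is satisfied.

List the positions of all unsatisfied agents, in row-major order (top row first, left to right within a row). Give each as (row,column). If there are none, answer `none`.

(3,1), (4,2), (5,1), (7,2)

Row 1: (1,1)R 1/1 satisfied · (1,4)B 0/0 satisfied · (1,6)R 1/1 satisfied
Row 2: (2,2)R 1/3 satisfied · (2,6)R 3/3 satisfied
Row 3: (3,1)B 0/3 not · (3,3)B 2/4 satisfied · (3,5)R 3/4 satisfied · (3,6)R 3/3 satisfied
Row 4: (4,1)R 1/3 satisfied · (4,2)R 1/6 not · (4,3)B 4/5 satisfied · (4,4)B 4/7 satisfied · (4,5)R 4/6 satisfied
Row 5: (5,1)B 0/3 not · (5,3)B 3/5 satisfied · (5,4)B 3/7 satisfied · (5,5)R 4/6 satisfied · (5,6)R 3/3 satisfied
Row 6: (6,1)R 1/3 satisfied · (6,4)R 3/6 satisfied · (6,5)R 3/6 satisfied
Row 7: (7,1)R 1/2 satisfied · (7,2)B 0/3 not · (7,3)R 1/2 satisfied · (7,5)B 1/3 satisfied · (7,6)B 1/2 satisfied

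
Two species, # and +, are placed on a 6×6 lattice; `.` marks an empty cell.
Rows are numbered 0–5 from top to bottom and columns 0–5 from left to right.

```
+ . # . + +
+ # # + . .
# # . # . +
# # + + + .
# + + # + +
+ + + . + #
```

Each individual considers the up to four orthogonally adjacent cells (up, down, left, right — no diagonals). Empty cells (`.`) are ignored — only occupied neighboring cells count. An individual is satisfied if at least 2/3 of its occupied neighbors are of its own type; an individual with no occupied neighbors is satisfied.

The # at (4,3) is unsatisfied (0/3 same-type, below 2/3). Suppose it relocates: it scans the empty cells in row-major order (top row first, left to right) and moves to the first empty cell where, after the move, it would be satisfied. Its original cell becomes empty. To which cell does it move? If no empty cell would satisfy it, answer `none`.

(0,1)

Vacating (4,3). Empty cells in order:
  (0,1): 2/3 same-type → satisfied — stop here.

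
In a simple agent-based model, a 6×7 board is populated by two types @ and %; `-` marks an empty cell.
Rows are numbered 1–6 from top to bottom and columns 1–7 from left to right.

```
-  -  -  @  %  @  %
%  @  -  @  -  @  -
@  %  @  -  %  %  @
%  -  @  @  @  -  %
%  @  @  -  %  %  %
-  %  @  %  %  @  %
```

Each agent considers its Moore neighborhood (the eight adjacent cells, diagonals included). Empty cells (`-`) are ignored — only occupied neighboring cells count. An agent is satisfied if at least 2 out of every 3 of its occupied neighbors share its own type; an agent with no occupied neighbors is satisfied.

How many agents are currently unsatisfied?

(1,4)@ 1/2 not
(1,5)% 0/4 not
(1,6)@ 1/3 not
(1,7)% 0/2 not
(2,1)% 1/3 not
(2,2)@ 2/4 not
(2,4)@ 2/4 not
(2,6)@ 2/6 not
(3,1)@ 1/4 not
(3,2)% 2/6 not
(3,3)@ 4/5 satisfied
(3,5)% 1/5 not
(3,6)% 2/5 not
(3,7)@ 1/3 not
(4,1)% 2/4 not
(4,3)@ 4/5 satisfied
(4,4)@ 4/6 satisfied
(4,5)@ 1/5 not
(4,7)% 3/4 satisfied
(5,1)% 2/3 satisfied
(5,2)@ 3/6 not
(5,3)@ 4/6 satisfied
(5,5)% 3/6 not
(5,6)% 5/7 satisfied
(5,7)% 3/4 satisfied
(6,2)% 1/4 not
(6,3)@ 2/4 not
(6,4)% 2/4 not
(6,5)% 3/4 satisfied
(6,6)@ 0/5 not
(6,7)% 2/3 satisfied
Unsatisfied: (1,4), (1,5), (1,6), (1,7), (2,1), (2,2), (2,4), (2,6), (3,1), (3,2), (3,5), (3,6), (3,7), (4,1), (4,5), (5,2), (5,5), (6,2), (6,3), (6,4), (6,6) — 21 in total.

21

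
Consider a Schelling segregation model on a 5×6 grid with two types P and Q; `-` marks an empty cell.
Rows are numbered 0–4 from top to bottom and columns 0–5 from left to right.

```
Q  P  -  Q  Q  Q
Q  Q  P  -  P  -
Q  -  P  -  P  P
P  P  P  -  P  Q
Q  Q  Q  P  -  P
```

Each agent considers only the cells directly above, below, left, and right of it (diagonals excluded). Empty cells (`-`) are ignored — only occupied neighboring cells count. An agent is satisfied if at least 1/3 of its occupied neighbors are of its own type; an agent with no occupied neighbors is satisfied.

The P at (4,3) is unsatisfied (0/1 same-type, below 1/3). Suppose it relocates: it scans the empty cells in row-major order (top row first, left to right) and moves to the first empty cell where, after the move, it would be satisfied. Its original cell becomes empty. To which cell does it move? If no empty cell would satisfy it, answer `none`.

(0,2)

Vacating (4,3). Empty cells in order:
  (0,2): 2/3 same-type → satisfied — stop here.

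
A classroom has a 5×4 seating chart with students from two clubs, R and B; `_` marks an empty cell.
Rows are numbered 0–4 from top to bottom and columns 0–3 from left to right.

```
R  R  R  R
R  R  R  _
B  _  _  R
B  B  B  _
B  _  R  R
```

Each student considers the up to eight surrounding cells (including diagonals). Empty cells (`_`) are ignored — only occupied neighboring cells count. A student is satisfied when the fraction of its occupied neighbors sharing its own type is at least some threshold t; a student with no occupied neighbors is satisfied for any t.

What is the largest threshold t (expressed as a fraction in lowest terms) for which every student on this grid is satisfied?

1/4

Row 0: (0,0)R 3/3 · (0,1)R 5/5 · (0,2)R 4/4 · (0,3)R 2/2
Row 1: (1,0)R 3/4 · (1,1)R 5/6 · (1,2)R 5/5
Row 2: (2,0)B 2/4 · (2,3)R 1/2
Row 3: (3,0)B 3/3 · (3,1)B 4/5 · (3,2)B 1/4
Row 4: (4,0)B 2/2 · (4,2)R 1/3 · (4,3)R 1/2
The smallest same-type fraction is 1/4 at (3,2), which reduces to 1/4. Any threshold above that leaves this student unsatisfied.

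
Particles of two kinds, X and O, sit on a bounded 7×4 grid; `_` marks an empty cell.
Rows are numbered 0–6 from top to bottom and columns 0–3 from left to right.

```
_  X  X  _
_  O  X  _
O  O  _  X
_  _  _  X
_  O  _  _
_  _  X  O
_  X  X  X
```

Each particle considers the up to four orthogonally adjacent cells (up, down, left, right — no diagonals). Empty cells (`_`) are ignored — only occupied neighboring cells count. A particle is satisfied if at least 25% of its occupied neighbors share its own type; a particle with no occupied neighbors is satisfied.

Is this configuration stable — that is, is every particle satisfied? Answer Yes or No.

(0,1)X 1/2 ok
(0,2)X 2/2 ok
(1,1)O 1/3 ok
(1,2)X 1/2 ok
(2,0)O 1/1 ok
(2,1)O 2/2 ok
(2,3)X 1/1 ok
(3,3)X 1/1 ok
(4,1)O 0/0 ok
(5,2)X 1/2 ok
(5,3)O 0/2 unhappy
(6,1)X 1/1 ok
(6,2)X 3/3 ok
(6,3)X 1/2 ok
For instance (5,3) has only 0/2 same-type neighbors, below 1/4.

No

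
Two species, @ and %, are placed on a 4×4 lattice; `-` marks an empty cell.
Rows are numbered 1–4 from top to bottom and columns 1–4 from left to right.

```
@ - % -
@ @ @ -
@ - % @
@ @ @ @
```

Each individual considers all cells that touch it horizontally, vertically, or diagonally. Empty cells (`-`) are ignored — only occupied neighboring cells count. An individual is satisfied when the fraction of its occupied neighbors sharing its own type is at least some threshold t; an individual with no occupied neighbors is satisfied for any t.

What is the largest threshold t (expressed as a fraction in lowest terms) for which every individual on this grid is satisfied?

Row 1: (1,1)@ 2/2 · (1,3)% 0/2
Row 2: (2,1)@ 3/3 · (2,2)@ 4/6 · (2,3)@ 2/4
Row 3: (3,1)@ 4/4 · (3,3)% 0/6 · (3,4)@ 3/4
Row 4: (4,1)@ 2/2 · (4,2)@ 3/4 · (4,3)@ 3/4 · (4,4)@ 2/3
The smallest same-type fraction is 0/2 at (1,3), which reduces to 0/1. Any threshold above that leaves this individual unsatisfied.

0/1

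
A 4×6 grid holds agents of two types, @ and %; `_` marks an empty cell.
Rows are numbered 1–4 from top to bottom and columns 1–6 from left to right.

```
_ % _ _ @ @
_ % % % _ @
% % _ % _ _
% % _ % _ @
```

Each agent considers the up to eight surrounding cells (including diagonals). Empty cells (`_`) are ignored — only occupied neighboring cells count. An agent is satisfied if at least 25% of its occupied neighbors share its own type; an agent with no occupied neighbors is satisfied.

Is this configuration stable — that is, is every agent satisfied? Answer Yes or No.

Row 1: (1,2)% 2/2 satisfied · (1,5)@ 2/3 satisfied · (1,6)@ 2/2 satisfied
Row 2: (2,2)% 4/4 satisfied · (2,3)% 5/5 satisfied · (2,4)% 2/3 satisfied · (2,6)@ 2/2 satisfied
Row 3: (3,1)% 4/4 satisfied · (3,2)% 5/5 satisfied · (3,4)% 3/3 satisfied
Row 4: (4,1)% 3/3 satisfied · (4,2)% 3/3 satisfied · (4,4)% 1/1 satisfied · (4,6)@ 0/0 satisfied
All meet the threshold, so the configuration is stable.

Yes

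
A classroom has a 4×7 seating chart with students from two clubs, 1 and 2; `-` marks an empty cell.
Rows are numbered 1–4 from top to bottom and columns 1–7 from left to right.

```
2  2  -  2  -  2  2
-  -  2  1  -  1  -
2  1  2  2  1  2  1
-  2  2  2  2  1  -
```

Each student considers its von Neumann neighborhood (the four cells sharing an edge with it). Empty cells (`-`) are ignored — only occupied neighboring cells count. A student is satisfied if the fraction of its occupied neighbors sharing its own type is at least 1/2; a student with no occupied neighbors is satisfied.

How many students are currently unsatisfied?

10

(1,1)2 1/1 ok
(1,2)2 1/1 ok
(1,4)2 0/1 unhappy
(1,6)2 1/2 ok
(1,7)2 1/1 ok
(2,3)2 1/2 ok
(2,4)1 0/3 unhappy
(2,6)1 0/2 unhappy
(3,1)2 0/1 unhappy
(3,2)1 0/3 unhappy
(3,3)2 3/4 ok
(3,4)2 2/4 ok
(3,5)1 0/3 unhappy
(3,6)2 0/4 unhappy
(3,7)1 0/1 unhappy
(4,2)2 1/2 ok
(4,3)2 3/3 ok
(4,4)2 3/3 ok
(4,5)2 1/3 unhappy
(4,6)1 0/2 unhappy
Unsatisfied: (1,4), (2,4), (2,6), (3,1), (3,2), (3,5), (3,6), (3,7), (4,5), (4,6) — 10 in total.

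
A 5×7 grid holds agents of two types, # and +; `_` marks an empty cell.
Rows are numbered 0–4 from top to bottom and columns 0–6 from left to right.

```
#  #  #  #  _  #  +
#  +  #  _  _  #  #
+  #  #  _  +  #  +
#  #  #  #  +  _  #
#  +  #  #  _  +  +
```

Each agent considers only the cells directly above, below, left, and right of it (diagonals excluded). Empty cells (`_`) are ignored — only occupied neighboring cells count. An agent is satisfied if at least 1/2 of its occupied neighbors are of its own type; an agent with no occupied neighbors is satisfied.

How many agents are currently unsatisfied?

9

(0,0)# 2/2 ok
(0,1)# 2/3 ok
(0,2)# 3/3 ok
(0,3)# 1/1 ok
(0,5)# 1/2 ok
(0,6)+ 0/2 unhappy
(1,0)# 1/3 unhappy
(1,1)+ 0/4 unhappy
(1,2)# 2/3 ok
(1,5)# 3/3 ok
(1,6)# 1/3 unhappy
(2,0)+ 0/3 unhappy
(2,1)# 2/4 ok
(2,2)# 3/3 ok
(2,4)+ 1/2 ok
(2,5)# 1/3 unhappy
(2,6)+ 0/3 unhappy
(3,0)# 2/3 ok
(3,1)# 3/4 ok
(3,2)# 4/4 ok
(3,3)# 2/3 ok
(3,4)+ 1/2 ok
(3,6)# 0/2 unhappy
(4,0)# 1/2 ok
(4,1)+ 0/3 unhappy
(4,2)# 2/3 ok
(4,3)# 2/2 ok
(4,5)+ 1/1 ok
(4,6)+ 1/2 ok
Unsatisfied: (0,6), (1,0), (1,1), (1,6), (2,0), (2,5), (2,6), (3,6), (4,1) — 9 in total.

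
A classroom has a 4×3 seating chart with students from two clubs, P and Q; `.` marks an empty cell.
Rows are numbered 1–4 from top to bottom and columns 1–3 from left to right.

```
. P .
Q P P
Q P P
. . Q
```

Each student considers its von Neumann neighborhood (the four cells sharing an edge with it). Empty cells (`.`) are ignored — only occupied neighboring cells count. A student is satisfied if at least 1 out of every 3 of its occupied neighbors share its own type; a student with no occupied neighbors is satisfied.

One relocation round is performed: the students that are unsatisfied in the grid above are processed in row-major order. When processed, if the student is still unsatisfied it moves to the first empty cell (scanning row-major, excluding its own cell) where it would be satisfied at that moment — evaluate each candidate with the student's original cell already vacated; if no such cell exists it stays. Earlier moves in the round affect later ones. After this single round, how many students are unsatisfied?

Initially unsatisfied (in order): (4,3).
  (4,3) → (1,1).
Resulting grid:
Q P .
Q P P
Q P P
. . .
All satisfied now.

0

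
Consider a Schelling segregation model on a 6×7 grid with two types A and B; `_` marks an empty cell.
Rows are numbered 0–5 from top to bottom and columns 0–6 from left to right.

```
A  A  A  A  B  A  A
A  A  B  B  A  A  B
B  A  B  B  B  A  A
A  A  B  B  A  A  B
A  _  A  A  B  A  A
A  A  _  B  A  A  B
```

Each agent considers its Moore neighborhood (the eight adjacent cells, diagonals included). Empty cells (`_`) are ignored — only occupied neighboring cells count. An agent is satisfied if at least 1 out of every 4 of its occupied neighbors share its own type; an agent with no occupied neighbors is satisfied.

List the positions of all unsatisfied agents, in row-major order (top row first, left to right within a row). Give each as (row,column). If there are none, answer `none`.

(0,4), (1,6), (2,0), (3,6), (5,6)

Row 0: (0,0)A 3/3 satisfied · (0,1)A 4/5 satisfied · (0,2)A 3/5 satisfied · (0,3)A 2/5 satisfied · (0,4)B 1/5 not · (0,5)A 3/5 satisfied · (0,6)A 2/3 satisfied
Row 1: (1,0)A 4/5 satisfied · (1,1)A 5/8 satisfied · (1,2)B 3/8 satisfied · (1,3)B 5/8 satisfied · (1,4)A 4/8 satisfied · (1,5)A 5/8 satisfied · (1,6)B 0/5 not
Row 2: (2,0)B 0/5 not · (2,1)A 4/8 satisfied · (2,2)B 5/8 satisfied · (2,3)B 6/8 satisfied · (2,4)B 3/8 satisfied · (2,5)A 5/8 satisfied · (2,6)A 3/5 satisfied
Row 3: (3,0)A 3/4 satisfied · (3,1)A 4/7 satisfied · (3,2)B 3/7 satisfied · (3,3)B 5/8 satisfied · (3,4)A 4/8 satisfied · (3,5)A 5/8 satisfied · (3,6)B 0/5 not
Row 4: (4,0)A 4/4 satisfied · (4,2)A 3/6 satisfied · (4,3)A 3/7 satisfied · (4,4)B 2/8 satisfied · (4,5)A 5/8 satisfied · (4,6)A 3/5 satisfied
Row 5: (5,0)A 2/2 satisfied · (5,1)A 3/3 satisfied · (5,3)B 1/4 satisfied · (5,4)A 3/5 satisfied · (5,5)A 3/5 satisfied · (5,6)B 0/3 not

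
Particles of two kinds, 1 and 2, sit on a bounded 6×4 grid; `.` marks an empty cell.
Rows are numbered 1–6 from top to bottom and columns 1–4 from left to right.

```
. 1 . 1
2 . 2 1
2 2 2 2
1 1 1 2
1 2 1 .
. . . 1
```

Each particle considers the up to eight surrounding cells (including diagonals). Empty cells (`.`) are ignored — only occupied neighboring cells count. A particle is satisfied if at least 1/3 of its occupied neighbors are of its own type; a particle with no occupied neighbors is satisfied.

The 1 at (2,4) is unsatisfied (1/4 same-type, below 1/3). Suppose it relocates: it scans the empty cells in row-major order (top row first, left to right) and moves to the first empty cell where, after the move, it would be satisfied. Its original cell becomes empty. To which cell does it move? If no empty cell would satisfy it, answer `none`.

(1,1)

Vacating (2,4). Empty cells in order:
  (1,1): 1/2 same-type → satisfied — stop here.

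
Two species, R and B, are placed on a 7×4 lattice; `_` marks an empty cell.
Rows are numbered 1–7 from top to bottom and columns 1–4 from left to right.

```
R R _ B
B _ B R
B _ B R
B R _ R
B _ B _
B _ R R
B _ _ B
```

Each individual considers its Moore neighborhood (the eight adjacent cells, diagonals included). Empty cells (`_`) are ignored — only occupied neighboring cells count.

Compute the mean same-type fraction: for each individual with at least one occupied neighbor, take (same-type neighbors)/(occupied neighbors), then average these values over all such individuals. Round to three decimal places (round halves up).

(1,1)R 1/2
(1,2)R 1/3
(1,4)B 1/2
(2,1)B 1/3
(2,3)B 2/5
(2,4)R 1/4
(3,1)B 2/3
(3,3)B 1/5
(3,4)R 2/4
(4,1)B 2/3
(4,2)R 0/5
(4,4)R 1/3
(5,1)B 2/3
(5,3)B 0/4
(6,1)B 2/2
(6,3)R 1/3
(6,4)R 1/3
(7,1)B 1/1
(7,4)B 0/2
Sum over 19 individuals: 1/2 + 1/3 + 1/2 + 1/3 + 2/5 + 1/4 + 2/3 + 1/5 + 2/4 + 2/3 + 0/5 + 1/3 + 2/3 + 0/4 + 2/2 + 1/3 + 1/3 + 1/1 + 0/2 = 481/60; mean = 481/60 ÷ 19 = 481/1140 = 0.421929… → 0.422.

0.422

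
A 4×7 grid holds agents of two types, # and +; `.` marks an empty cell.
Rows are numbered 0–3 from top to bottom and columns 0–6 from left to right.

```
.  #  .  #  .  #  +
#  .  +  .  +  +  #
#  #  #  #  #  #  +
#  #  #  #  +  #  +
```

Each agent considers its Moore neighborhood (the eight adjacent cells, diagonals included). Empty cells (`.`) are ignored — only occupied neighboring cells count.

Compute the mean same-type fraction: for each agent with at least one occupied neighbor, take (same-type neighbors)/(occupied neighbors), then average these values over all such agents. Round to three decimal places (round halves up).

(0,1)# 1/2
(0,3)# 0/2
(0,5)# 1/4
(0,6)+ 1/3
(1,0)# 3/3
(1,2)+ 0/5
(1,4)+ 1/6
(1,5)+ 3/7
(1,6)# 2/5
(2,0)# 4/4
(2,1)# 6/7
(2,2)# 5/6
(2,3)# 4/7
(2,4)# 4/7
(2,5)# 3/8
(2,6)+ 2/5
(3,0)# 3/3
(3,1)# 5/5
(3,2)# 5/5
(3,3)# 4/5
(3,4)+ 0/5
(3,5)# 2/5
(3,6)+ 1/3
Sum over 23 agents: 1/2 + 0/2 + 1/4 + 1/3 + 3/3 + 0/5 + 1/6 + 3/7 + 2/5 + 4/4 + 6/7 + 5/6 + 4/7 + 4/7 + 3/8 + 2/5 + 3/3 + 5/5 + 5/5 + 4/5 + 0/5 + 2/5 + 1/3 = 2053/168; mean = 2053/168 ÷ 23 = 2053/3864 = 0.531314… → 0.531.

0.531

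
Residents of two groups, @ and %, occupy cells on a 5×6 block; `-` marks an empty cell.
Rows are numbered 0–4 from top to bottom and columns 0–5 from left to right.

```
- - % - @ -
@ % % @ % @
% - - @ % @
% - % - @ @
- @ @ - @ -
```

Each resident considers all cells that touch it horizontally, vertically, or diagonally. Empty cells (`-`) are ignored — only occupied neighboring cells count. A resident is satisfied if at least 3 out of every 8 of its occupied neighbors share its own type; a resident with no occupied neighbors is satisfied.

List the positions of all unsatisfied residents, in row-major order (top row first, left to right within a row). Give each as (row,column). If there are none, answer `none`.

(1,0), (1,3), (1,4), (2,3), (2,4), (3,2), (4,1)

(0,2)% 2/3 ok
(0,4)@ 2/3 ok
(1,0)@ 0/2 unhappy
(1,1)% 3/4 ok
(1,2)% 2/4 ok
(1,3)@ 2/6 unhappy
(1,4)% 1/6 unhappy
(1,5)@ 2/4 ok
(2,0)% 2/3 ok
(2,3)@ 2/6 unhappy
(2,4)% 1/7 unhappy
(2,5)@ 3/5 ok
(3,0)% 1/2 ok
(3,2)% 0/3 unhappy
(3,4)@ 4/5 ok
(3,5)@ 3/4 ok
(4,1)@ 1/3 unhappy
(4,2)@ 1/2 ok
(4,4)@ 2/2 ok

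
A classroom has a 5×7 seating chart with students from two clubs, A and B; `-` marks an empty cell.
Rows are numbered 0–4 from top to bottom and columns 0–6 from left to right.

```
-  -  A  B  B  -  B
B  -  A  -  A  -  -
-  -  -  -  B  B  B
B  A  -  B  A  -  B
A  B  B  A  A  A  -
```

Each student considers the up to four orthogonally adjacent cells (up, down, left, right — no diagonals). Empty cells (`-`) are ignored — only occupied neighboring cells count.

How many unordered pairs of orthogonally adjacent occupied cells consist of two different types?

Scan each occupied cell's neighbors to the right and below so each pair is counted once.
Row 0: A(0,2)–B(0,3)≠ A(0,2)–A(1,2)= B(0,3)–B(0,4)= B(0,4)–A(1,4)≠  → 2/4 unlike.
Row 1: A(1,4)–B(2,4)≠  → 1/1 unlike.
Row 2: B(2,4)–B(2,5)= B(2,4)–A(3,4)≠ B(2,5)–B(2,6)= B(2,6)–B(3,6)=  → 1/4 unlike.
Row 3: B(3,0)–A(3,1)≠ B(3,0)–A(4,0)≠ A(3,1)–B(4,1)≠ B(3,3)–A(3,4)≠ B(3,3)–A(4,3)≠ A(3,4)–A(4,4)=  → 5/6 unlike.
Row 4: A(4,0)–B(4,1)≠ B(4,1)–B(4,2)= B(4,2)–A(4,3)≠ A(4,3)–A(4,4)= A(4,4)–A(4,5)=  → 2/5 unlike.
Total adjacent occupied pairs: 20; unlike-type pairs: 11.

11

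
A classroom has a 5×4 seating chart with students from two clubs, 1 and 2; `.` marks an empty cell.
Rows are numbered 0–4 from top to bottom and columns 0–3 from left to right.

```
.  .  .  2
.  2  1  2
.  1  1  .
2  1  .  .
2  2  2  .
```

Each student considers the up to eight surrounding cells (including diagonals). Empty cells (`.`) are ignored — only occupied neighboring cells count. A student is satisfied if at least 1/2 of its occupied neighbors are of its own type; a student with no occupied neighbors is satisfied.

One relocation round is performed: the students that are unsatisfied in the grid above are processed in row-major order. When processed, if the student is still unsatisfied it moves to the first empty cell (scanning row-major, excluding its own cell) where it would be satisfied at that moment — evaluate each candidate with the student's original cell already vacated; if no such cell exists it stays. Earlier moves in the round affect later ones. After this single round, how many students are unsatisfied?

2

Initially unsatisfied (in order): (1,1), (1,2), (1,3), (3,1).
  (1,1) → (0,0).
  (1,2): now satisfied by earlier moves; stays.
  (1,3) → (0,1).
  (3,1) → (1,1).
Resulting grid:
2 2 . 2
. 1 1 .
. 1 1 .
2 . . .
2 2 2 .
Unsatisfied now: (0,1), (0,3).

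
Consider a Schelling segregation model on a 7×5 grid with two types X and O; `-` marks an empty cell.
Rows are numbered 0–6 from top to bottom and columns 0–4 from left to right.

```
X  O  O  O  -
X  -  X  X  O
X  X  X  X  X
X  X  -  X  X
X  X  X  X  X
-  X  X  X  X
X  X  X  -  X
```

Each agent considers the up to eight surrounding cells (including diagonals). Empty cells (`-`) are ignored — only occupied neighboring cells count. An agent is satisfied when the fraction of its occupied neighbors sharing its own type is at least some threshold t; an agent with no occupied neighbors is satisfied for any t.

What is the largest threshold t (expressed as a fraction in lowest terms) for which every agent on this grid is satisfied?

Row 0: (0,0)X 1/2 · (0,1)O 1/4 · (0,2)O 2/4 · (0,3)O 2/4
Row 1: (1,0)X 3/4 · (1,2)X 4/7 · (1,3)X 4/7 · (1,4)O 1/4
Row 2: (2,0)X 4/4 · (2,1)X 6/6 · (2,2)X 6/6 · (2,3)X 6/7 · (2,4)X 4/5
Row 3: (3,0)X 5/5 · (3,1)X 7/7 · (3,3)X 7/7 · (3,4)X 5/5
Row 4: (4,0)X 4/4 · (4,1)X 6/6 · (4,2)X 7/7 · (4,3)X 7/7 · (4,4)X 5/5
Row 5: (5,1)X 7/7 · (5,2)X 7/7 · (5,3)X 7/7 · (5,4)X 4/4
Row 6: (6,0)X 2/2 · (6,1)X 4/4 · (6,2)X 4/4 · (6,4)X 2/2
The smallest same-type fraction is 1/4 at (0,1), which reduces to 1/4. Any threshold above that leaves this agent unsatisfied.

1/4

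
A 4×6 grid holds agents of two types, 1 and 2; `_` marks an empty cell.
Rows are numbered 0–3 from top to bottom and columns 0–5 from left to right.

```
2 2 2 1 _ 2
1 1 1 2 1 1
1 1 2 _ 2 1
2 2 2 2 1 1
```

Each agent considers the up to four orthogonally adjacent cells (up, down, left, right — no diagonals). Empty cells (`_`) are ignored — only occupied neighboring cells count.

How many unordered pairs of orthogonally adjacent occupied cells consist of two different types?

16

Scan each occupied cell's neighbors to the right and below so each pair is counted once.
Row 0: 2(0,0)–2(0,1)= 2(0,0)–1(1,0)≠ 2(0,1)–2(0,2)= 2(0,1)–1(1,1)≠ 2(0,2)–1(0,3)≠ 2(0,2)–1(1,2)≠ 1(0,3)–2(1,3)≠ 2(0,5)–1(1,5)≠  → 6/8 unlike.
Row 1: 1(1,0)–1(1,1)= 1(1,0)–1(2,0)= 1(1,1)–1(1,2)= 1(1,1)–1(2,1)= 1(1,2)–2(1,3)≠ 1(1,2)–2(2,2)≠ 2(1,3)–1(1,4)≠ 1(1,4)–1(1,5)= 1(1,4)–2(2,4)≠ 1(1,5)–1(2,5)=  → 4/10 unlike.
Row 2: 1(2,0)–1(2,1)= 1(2,0)–2(3,0)≠ 1(2,1)–2(2,2)≠ 1(2,1)–2(3,1)≠ 2(2,2)–2(3,2)= 2(2,4)–1(2,5)≠ 2(2,4)–1(3,4)≠ 1(2,5)–1(3,5)=  → 5/8 unlike.
Row 3: 2(3,0)–2(3,1)= 2(3,1)–2(3,2)= 2(3,2)–2(3,3)= 2(3,3)–1(3,4)≠ 1(3,4)–1(3,5)=  → 1/5 unlike.
Total adjacent occupied pairs: 31; unlike-type pairs: 16.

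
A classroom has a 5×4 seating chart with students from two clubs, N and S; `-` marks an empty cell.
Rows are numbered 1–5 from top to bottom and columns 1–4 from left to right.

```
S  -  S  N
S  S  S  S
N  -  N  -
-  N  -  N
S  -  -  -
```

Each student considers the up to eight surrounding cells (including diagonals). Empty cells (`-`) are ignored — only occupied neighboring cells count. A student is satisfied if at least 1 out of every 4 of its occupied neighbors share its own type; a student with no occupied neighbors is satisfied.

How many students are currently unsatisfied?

2

Row 1: (1,1)S 2/2 satisfied · (1,3)S 3/4 satisfied · (1,4)N 0/3 not
Row 2: (2,1)S 2/3 satisfied · (2,2)S 4/6 satisfied · (2,3)S 3/5 satisfied · (2,4)S 2/4 satisfied
Row 3: (3,1)N 1/3 satisfied · (3,3)N 2/5 satisfied
Row 4: (4,2)N 2/3 satisfied · (4,4)N 1/1 satisfied
Row 5: (5,1)S 0/1 not
Unsatisfied: (1,4), (5,1) — 2 in total.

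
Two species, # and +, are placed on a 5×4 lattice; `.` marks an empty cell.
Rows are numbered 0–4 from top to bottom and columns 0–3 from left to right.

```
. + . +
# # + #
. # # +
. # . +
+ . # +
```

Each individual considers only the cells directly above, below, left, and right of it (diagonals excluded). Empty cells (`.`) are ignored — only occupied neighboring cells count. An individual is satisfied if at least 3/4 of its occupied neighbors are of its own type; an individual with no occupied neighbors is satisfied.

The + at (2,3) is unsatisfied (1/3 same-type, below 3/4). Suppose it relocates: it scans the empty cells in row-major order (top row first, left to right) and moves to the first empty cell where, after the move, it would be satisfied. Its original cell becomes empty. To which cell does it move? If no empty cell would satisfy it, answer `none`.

Vacating (2,3). Empty cells in order:
  (0,0): 1/2 same-type → still unsatisfied.
  (0,2): 3/3 same-type → satisfied — stop here.

(0,2)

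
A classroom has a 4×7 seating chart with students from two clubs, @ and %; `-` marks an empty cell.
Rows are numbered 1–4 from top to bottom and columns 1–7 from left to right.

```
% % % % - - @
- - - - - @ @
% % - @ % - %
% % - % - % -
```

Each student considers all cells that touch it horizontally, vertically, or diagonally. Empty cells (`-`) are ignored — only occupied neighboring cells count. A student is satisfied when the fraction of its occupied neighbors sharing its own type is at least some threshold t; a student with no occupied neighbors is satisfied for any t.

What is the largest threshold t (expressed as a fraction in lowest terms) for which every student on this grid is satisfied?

(1,1)% 1/1
(1,2)% 2/2
(1,3)% 2/2
(1,4)% 1/1
(1,7)@ 2/2
(2,6)@ 2/4
(2,7)@ 2/3
(3,1)% 3/3
(3,2)% 3/3
(3,4)@ 0/2
(3,5)% 2/4
(3,7)% 1/3
(4,1)% 3/3
(4,2)% 3/3
(4,4)% 1/2
(4,6)% 2/2
The smallest same-type fraction is 0/2 at (3,4), which reduces to 0/1. Any threshold above that leaves this student unsatisfied.

0/1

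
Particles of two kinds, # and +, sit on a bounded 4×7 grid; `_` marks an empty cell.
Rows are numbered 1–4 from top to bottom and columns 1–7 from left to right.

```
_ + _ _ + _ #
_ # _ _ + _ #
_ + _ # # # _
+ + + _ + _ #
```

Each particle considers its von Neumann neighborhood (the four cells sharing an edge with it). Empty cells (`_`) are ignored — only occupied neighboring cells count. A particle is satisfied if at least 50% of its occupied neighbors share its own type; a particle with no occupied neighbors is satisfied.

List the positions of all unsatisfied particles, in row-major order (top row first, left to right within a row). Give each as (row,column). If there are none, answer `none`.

(1,2)+ 0/1 not
(1,5)+ 1/1 satisfied
(1,7)# 1/1 satisfied
(2,2)# 0/2 not
(2,5)+ 1/2 satisfied
(2,7)# 1/1 satisfied
(3,2)+ 1/2 satisfied
(3,4)# 1/1 satisfied
(3,5)# 2/4 satisfied
(3,6)# 1/1 satisfied
(4,1)+ 1/1 satisfied
(4,2)+ 3/3 satisfied
(4,3)+ 1/1 satisfied
(4,5)+ 0/1 not
(4,7)# 0/0 satisfied

(1,2), (2,2), (4,5)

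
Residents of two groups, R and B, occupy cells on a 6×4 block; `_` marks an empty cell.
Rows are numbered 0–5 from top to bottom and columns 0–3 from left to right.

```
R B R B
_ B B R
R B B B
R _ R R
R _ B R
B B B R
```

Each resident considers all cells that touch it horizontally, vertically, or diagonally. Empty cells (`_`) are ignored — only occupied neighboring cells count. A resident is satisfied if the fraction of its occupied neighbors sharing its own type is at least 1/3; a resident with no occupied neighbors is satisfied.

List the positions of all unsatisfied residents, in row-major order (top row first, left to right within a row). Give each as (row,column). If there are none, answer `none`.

(0,0), (0,2), (1,3)

Row 0: (0,0)R 0/2 unhappy · (0,1)B 2/4 ok · (0,2)R 1/5 unhappy · (0,3)B 1/3 ok
Row 1: (1,1)B 4/7 ok · (1,2)B 6/8 ok · (1,3)R 1/5 unhappy
Row 2: (2,0)R 1/3 ok · (2,1)B 3/6 ok · (2,2)B 4/7 ok · (2,3)B 2/5 ok
Row 3: (3,0)R 2/3 ok · (3,2)R 2/6 ok · (3,3)R 2/5 ok
Row 4: (4,0)R 1/3 ok · (4,2)B 2/6 ok · (4,3)R 3/5 ok
Row 5: (5,0)B 1/2 ok · (5,1)B 3/4 ok · (5,2)B 2/4 ok · (5,3)R 1/3 ok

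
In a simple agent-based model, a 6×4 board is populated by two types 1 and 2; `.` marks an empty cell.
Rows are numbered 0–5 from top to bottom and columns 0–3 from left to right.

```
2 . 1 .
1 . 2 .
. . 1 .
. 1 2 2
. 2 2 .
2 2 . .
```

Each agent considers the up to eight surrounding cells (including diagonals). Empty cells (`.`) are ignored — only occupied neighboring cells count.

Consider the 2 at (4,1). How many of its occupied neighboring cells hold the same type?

Occupied neighbors of (4,1): (3,1)=1, (3,2)=2, (4,2)=2, (5,0)=2, (5,1)=2.
Same type (2): 4 of 5.

4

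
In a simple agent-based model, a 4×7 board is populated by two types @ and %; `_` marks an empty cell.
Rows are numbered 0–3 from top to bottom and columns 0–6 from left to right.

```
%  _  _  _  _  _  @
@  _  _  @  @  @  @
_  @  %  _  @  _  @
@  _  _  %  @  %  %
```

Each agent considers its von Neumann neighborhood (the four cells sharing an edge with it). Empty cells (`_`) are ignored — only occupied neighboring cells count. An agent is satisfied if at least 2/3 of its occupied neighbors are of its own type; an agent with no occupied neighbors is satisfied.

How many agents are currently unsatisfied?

9

(0,0)% 0/1 unhappy
(0,6)@ 1/1 ok
(1,0)@ 0/1 unhappy
(1,3)@ 1/1 ok
(1,4)@ 3/3 ok
(1,5)@ 2/2 ok
(1,6)@ 3/3 ok
(2,1)@ 0/1 unhappy
(2,2)% 0/1 unhappy
(2,4)@ 2/2 ok
(2,6)@ 1/2 unhappy
(3,0)@ 0/0 ok
(3,3)% 0/1 unhappy
(3,4)@ 1/3 unhappy
(3,5)% 1/2 unhappy
(3,6)% 1/2 unhappy
Unsatisfied: (0,0), (1,0), (2,1), (2,2), (2,6), (3,3), (3,4), (3,5), (3,6) — 9 in total.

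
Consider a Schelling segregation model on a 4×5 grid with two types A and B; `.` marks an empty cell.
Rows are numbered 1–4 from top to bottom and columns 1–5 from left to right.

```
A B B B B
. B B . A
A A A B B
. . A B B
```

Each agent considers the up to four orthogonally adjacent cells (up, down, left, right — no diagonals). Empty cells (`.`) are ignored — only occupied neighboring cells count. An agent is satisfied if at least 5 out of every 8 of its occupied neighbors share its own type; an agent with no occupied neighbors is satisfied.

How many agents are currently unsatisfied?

5

(1,1)A 0/1 unhappy
(1,2)B 2/3 ok
(1,3)B 3/3 ok
(1,4)B 2/2 ok
(1,5)B 1/2 unhappy
(2,2)B 2/3 ok
(2,3)B 2/3 ok
(2,5)A 0/2 unhappy
(3,1)A 1/1 ok
(3,2)A 2/3 ok
(3,3)A 2/4 unhappy
(3,4)B 2/3 ok
(3,5)B 2/3 ok
(4,3)A 1/2 unhappy
(4,4)B 2/3 ok
(4,5)B 2/2 ok
Unsatisfied: (1,1), (1,5), (2,5), (3,3), (4,3) — 5 in total.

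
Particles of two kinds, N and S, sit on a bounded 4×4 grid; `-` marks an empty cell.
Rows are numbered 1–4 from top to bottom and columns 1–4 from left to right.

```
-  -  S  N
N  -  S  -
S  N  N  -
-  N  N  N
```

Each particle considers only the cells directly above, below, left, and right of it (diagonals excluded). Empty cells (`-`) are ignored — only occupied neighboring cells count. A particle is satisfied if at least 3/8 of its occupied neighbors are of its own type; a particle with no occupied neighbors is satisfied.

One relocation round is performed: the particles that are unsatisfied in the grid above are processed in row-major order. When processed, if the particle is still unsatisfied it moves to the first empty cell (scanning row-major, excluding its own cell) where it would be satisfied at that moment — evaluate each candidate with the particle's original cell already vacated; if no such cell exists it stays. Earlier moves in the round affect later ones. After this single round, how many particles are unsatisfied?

Initially unsatisfied (in order): (1,4), (2,1), (3,1).
  (1,4) → (1,1).
  (2,1): now satisfied by earlier moves; stays.
  (3,1) → (1,2).
Resulting grid:
N S S -
N - S -
- N N -
- N N N
All satisfied now.

0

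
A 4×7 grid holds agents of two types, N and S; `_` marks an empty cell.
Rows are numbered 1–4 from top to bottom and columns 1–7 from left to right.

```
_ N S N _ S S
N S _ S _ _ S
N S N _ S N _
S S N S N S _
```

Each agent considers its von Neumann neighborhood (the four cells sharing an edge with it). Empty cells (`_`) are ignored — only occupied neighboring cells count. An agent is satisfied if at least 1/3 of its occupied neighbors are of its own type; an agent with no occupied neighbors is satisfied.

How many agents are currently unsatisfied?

9

(1,2)N 0/2 ✗
(1,3)S 0/2 ✗
(1,4)N 0/2 ✗
(1,6)S 1/1 ✓
(1,7)S 2/2 ✓
(2,1)N 1/2 ✓
(2,2)S 1/3 ✓
(2,4)S 0/1 ✗
(2,7)S 1/1 ✓
(3,1)N 1/3 ✓
(3,2)S 2/4 ✓
(3,3)N 1/2 ✓
(3,5)S 0/2 ✗
(3,6)N 0/2 ✗
(4,1)S 1/2 ✓
(4,2)S 2/3 ✓
(4,3)N 1/3 ✓
(4,4)S 0/2 ✗
(4,5)N 0/3 ✗
(4,6)S 0/2 ✗
Unsatisfied: (1,2), (1,3), (1,4), (2,4), (3,5), (3,6), (4,4), (4,5), (4,6) — 9 in total.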